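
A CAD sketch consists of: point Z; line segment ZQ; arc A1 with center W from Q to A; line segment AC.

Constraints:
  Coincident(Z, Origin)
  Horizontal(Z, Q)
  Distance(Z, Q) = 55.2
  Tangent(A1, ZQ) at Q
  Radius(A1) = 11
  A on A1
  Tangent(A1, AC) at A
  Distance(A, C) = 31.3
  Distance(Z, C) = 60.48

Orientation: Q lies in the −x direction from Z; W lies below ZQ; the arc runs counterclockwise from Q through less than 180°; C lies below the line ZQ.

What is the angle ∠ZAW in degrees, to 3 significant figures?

24.2°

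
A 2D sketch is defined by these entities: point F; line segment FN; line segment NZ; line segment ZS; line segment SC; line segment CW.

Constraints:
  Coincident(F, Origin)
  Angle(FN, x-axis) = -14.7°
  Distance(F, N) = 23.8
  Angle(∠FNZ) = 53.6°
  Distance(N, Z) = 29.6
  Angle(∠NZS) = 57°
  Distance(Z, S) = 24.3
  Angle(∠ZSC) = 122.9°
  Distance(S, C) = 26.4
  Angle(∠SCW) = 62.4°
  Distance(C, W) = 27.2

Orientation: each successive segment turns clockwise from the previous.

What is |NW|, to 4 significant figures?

4.568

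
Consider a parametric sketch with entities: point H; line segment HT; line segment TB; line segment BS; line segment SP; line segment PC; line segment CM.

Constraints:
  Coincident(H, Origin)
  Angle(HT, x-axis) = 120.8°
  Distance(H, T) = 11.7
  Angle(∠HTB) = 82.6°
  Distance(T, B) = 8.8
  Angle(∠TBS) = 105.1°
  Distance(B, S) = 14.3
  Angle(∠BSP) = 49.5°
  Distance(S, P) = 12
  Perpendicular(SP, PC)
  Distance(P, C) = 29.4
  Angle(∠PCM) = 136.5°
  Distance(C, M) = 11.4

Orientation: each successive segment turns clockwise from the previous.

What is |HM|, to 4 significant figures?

40.96

H is at the origin; HT runs at 120.8° with length 11.7, so T = (-5.991, 10.05). ∠HTB = 82.6° gives TB at 23.40° from the x-axis; with |TB| = 8.8, B = (2.085, 13.54). ∠TBS = 105.1° gives BS at -51.50° from the x-axis; with |BS| = 14.3, S = (10.99, 2.353). ∠BSP = 49.5° gives SP at 178.0° from the x-axis; with |SP| = 12.0, P = (-1.005, 2.772). SP ⟂ PC, so PC runs at 88.00°; with |PC| = 29.4, C = (0.02065, 32.15). ∠PCM = 136.5° gives CM at 44.50° from the x-axis; with |CM| = 11.4, M = (8.152, 40.14). Then |HM| = |M − H| = 40.96.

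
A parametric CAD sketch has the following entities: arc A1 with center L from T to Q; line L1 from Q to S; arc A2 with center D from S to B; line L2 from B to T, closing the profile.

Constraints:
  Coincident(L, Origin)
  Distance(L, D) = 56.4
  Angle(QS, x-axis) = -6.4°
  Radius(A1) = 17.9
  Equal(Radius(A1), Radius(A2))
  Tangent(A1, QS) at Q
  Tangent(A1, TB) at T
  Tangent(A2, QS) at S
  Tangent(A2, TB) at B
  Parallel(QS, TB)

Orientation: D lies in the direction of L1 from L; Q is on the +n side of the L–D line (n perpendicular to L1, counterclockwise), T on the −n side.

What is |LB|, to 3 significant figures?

59.2

Tangency of A1 to both parallel lines with radius 17.9 puts Q and T at L ± 17.9·n: Q = (2.00, 17.8), T = (-2.00, -17.8). Equal radii place S and B the same way about D: S = D + 17.9·n = (58.0, 11.5), B = D − 17.9·n = (54.1, -24.1). Then |LB| = |B − L| = 59.2.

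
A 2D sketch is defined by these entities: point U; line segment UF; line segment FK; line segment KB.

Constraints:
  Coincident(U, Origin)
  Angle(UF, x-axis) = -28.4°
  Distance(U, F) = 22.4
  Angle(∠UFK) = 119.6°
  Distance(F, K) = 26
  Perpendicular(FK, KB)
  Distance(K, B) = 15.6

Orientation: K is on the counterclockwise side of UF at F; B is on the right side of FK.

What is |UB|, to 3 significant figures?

51.0

U is at the origin; UF runs at -28.4° with length 22.4, so F = 22.4·(cos -28.4°, sin -28.4°) = (19.7, -10.7). ∠UFK = 119.6°, so FK runs at -28.4° + (180° − 119.6°) = 32.0° from the x-axis; with |FK| = 26.0, K = F + 26.0·(cos 32.0°, sin 32.0°) = (41.8, 3.12). FK is perpendicular to KB; with |KB| = 15.6 on the right of FK, B = K + 15.6·(0.530, -0.848) = (50.0, -10.1). Then |UB| = |B − U| = 51.0.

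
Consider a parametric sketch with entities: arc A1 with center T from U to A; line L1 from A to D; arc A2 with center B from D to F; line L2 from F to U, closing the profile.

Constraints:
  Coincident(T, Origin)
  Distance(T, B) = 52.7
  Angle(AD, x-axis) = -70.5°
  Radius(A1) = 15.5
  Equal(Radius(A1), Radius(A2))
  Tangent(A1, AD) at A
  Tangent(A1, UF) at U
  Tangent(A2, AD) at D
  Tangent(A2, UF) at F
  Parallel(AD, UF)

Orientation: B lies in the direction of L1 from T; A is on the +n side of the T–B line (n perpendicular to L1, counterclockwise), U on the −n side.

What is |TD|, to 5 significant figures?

54.932

The slot axis is L1's direction at -70.5°, so u = (cos -70.5°, sin -70.5°) = (0.33381, -0.94264) and n = (−sin -70.5°, cos -70.5°) = (0.94264, 0.33381). T is at the origin and B lies 52.7 along u from T, so B = 52.7·u = (17.592, -49.677). Tangency of A1 to both parallel lines with radius 15.5 puts A and U at T ± 15.5·n: A = (14.611, 5.1740), U = (-14.611, -5.1740). Equal radii place D and F the same way about B: D = B + 15.5·n = (32.203, -44.503), F = B − 15.5·n = (2.9807, -54.851). Then |TD| = |D − T| = 54.932.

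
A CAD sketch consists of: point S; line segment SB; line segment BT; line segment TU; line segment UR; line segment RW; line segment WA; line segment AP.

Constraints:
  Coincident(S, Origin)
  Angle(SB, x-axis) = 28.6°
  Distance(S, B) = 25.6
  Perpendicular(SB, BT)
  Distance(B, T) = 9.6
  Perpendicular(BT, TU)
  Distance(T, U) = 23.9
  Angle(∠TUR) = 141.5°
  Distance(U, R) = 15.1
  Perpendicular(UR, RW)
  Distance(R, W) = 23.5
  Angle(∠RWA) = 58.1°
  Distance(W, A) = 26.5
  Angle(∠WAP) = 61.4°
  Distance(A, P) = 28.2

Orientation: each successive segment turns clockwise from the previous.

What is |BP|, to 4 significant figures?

40.12

S is at the origin; SB runs at 28.6° with length 25.6, so B = (22.48, 12.25). The perpendicularity gives BT at right angles to SB, so BT runs at -61.40°; with |BT| = 9.6, T = (27.07, 3.826). The perpendicularity gives TU at right angles to BT, so TU runs at -151.4°; with |TU| = 23.9, U = (6.088, -7.615). ∠TUR = 141.5° gives UR at 170.1° from the x-axis; with |UR| = 15.1, R = (-8.787, -5.019). UR ⟂ RW, so RW runs at 80.10°; with |RW| = 23.5, W = (-4.747, 18.13). ∠RWA = 58.1° gives WA at -41.80° from the x-axis; with |WA| = 26.5, A = (15.01, 0.4682). ∠WAP = 61.4° gives AP at -160.4° from the x-axis; with |AP| = 28.2, P = (-11.56, -8.992). Then |BP| = |P − B| = 40.12.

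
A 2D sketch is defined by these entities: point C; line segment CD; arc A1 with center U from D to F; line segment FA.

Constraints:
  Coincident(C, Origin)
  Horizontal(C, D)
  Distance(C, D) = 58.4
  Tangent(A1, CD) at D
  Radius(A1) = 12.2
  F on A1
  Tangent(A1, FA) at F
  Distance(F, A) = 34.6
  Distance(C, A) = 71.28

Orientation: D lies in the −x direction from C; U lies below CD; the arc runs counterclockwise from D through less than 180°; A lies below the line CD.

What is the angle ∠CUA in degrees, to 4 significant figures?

92.30°

C is at the origin; CD is horizontal with |CD| = 58.4 and D on the −x side, so D = (-58.40, 0.000). Since A1 is tangent to CD there, UD ⟂ CD, so U = D + (0, -12.2) = (-58.40, -12.20). Since UF ⟂ FA (tangency), |UA| = √(12.2² + 34.6²) = 36.69 regardless of where F sits on A1. So A lies on both circle(C, 71.28) and circle(U, 36.69); the below-CD intersection is A = (-52.34, -48.38). F is the foot of the tangent from A: F = (-69.08, -18.10).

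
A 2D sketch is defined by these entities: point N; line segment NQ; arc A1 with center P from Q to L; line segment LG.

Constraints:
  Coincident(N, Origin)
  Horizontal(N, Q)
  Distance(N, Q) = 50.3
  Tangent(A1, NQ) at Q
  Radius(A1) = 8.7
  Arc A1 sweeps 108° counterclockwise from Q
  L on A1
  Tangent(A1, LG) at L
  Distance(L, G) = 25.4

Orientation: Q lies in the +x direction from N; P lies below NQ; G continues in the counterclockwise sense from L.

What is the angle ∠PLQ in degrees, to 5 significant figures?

36.000°

N is at the origin; N and Q share the same y with |NQ| = 50.3 and Q on the +x side, so Q = (50.300, 0.0000). Tangency of A1 to NQ means the radius PQ is perpendicular to NQ, so P = Q + (0, -8.7) = (50.300, -8.7000). On A1, Q sits at bearing 90° from P; a 108° counterclockwise sweep puts L at bearing 198°, so L = P + 8.7·(cos 198°, sin 198°) = (42.026, -11.388). Then cos ∠PLQ = LP·LQ / (|LP||LQ|), giving 36.000°.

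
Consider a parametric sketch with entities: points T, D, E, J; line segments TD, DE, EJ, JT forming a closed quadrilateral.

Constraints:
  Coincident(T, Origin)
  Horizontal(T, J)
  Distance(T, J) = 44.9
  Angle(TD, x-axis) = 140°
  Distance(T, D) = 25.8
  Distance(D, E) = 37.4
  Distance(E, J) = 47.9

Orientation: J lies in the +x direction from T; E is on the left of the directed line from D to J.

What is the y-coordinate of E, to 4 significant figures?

35.36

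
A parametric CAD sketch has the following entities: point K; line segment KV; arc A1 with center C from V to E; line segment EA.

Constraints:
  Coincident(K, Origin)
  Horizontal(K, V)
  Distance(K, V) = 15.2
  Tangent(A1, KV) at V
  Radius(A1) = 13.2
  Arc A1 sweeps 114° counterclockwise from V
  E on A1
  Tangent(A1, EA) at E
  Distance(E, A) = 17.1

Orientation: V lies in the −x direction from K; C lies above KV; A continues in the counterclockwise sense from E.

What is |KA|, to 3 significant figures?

35.7

On A1, V sits at bearing -90° from C; a 114° counterclockwise sweep puts E at bearing 24°, so E = C + 13.2·(cos 24°, sin 24°) = (-3.14, 18.6). The tangent condition forces CE to be normal to EA, so EA runs along (−sin 24°, cos 24°); with |EA| = 17.1, A = (-10.1, 34.2). Then |KA| = |A − K| = 35.7.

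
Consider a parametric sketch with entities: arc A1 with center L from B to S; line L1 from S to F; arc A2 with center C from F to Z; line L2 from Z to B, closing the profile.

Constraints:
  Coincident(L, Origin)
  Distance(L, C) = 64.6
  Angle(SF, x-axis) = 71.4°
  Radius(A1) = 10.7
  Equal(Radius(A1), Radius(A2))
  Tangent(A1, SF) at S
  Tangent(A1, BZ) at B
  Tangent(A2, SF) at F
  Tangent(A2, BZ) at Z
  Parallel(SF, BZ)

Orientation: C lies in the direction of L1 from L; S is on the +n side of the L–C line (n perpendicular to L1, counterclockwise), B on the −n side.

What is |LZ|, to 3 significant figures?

65.5

The slot axis is L1's direction at 71.4°, so u = (cos 71.4°, sin 71.4°) = (0.319, 0.948) and n = (−sin 71.4°, cos 71.4°) = (-0.948, 0.319). L is at the origin and C lies 64.6 along u from L, so C = 64.6·u = (20.6, 61.2). Tangency of A1 to both parallel lines with radius 10.7 puts S and B at L ± 10.7·n: S = (-10.1, 3.41), B = (10.1, -3.41). Equal radii place F and Z the same way about C: F = C + 10.7·n = (10.5, 64.6), Z = C − 10.7·n = (30.7, 57.8). Then |LZ| = |Z − L| = 65.5.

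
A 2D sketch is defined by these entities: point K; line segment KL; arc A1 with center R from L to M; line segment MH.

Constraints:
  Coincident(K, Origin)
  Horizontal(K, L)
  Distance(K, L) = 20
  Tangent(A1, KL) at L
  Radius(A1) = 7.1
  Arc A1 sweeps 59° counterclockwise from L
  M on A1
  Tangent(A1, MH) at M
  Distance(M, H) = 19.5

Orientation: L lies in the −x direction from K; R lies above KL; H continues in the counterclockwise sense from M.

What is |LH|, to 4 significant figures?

25.82

K is at the origin; KL is horizontal with |KL| = 20.0 and L on the −x side, so L = (-20.00, 0.000). The tangent condition forces RL to be normal to KL, so R = L + (0, 7.1) = (-20.00, 7.100). On A1, L sits at bearing -90° from R; a 59° counterclockwise sweep puts M at bearing -31°, so M = R + 7.1·(cos -31°, sin -31°) = (-13.91, 3.443). Tangency of A1 to MH means the radius RM is perpendicular to MH, so MH runs along (−sin -31°, cos -31°); with |MH| = 19.5, H = (-3.871, 20.16). Then |LH| = |H − L| = 25.82.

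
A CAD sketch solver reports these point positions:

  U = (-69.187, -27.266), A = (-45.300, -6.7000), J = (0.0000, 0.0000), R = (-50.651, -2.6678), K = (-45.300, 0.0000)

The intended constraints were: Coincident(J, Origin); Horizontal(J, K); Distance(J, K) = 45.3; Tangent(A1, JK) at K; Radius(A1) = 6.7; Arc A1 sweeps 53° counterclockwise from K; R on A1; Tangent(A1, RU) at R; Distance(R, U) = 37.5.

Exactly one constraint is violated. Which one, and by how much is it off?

Distance(R, U) = 37.5 — off by 6.70.

J = (0.00, 0.00) ✓; J.y = 0.00, K.y = 0.00 ✓; |JK| = 45.30 ✓; ∠(AK, KJ) = 90.00° ✓; |AK| = 6.700 ✓; bearing(A→R) − bearing(A→K) = 53.00° ✓; |AR| = 6.700 ✓; ∠(AR, RU) = 90.00° ✓; |RU| = 30.80 ✗.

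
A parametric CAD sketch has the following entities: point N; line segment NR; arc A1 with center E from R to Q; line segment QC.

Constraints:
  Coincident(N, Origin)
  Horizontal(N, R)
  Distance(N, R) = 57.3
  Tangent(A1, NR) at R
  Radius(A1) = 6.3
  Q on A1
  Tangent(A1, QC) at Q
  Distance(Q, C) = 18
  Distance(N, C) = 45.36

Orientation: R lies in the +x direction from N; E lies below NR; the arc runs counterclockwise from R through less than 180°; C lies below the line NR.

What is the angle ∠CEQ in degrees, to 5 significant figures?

70.710°

N is at the origin; NR is horizontal with |NR| = 57.3 and R on the +x side, so R = (57.300, 0.0000). Tangency of A1 to NR means the radius ER is perpendicular to NR, so E = R + (0, -6.3) = (57.300, -6.3000). Since EQ ⟂ QC (tangency), |EC| = √(6.3² + 18.0²) = 19.071 regardless of where Q sits on A1. So C lies on both circle(N, 45.36) and circle(E, 19.071); the below-NR intersection is C = (41.854, -17.486). Q is the foot of the tangent from C: Q = (52.127, -2.7047).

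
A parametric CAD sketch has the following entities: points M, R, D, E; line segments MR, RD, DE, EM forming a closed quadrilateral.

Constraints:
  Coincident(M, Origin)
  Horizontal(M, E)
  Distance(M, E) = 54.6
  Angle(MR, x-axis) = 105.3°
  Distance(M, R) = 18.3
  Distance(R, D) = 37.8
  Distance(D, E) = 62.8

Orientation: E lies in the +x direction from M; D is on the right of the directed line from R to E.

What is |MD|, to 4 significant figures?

20.73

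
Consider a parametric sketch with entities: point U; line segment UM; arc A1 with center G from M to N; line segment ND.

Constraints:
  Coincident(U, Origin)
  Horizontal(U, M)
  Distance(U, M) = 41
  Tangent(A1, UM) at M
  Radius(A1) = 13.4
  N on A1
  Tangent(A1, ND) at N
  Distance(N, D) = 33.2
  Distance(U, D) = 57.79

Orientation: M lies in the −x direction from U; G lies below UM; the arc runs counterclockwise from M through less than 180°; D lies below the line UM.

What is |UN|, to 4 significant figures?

56.01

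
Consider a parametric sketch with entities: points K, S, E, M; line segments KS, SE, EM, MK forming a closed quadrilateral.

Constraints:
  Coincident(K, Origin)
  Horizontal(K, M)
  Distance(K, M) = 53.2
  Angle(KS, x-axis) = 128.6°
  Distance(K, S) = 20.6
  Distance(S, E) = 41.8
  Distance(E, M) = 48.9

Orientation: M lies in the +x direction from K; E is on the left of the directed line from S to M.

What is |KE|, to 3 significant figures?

44.4

Checks: |SE| = 41.80 ✓; |EM| = 48.90 ✓.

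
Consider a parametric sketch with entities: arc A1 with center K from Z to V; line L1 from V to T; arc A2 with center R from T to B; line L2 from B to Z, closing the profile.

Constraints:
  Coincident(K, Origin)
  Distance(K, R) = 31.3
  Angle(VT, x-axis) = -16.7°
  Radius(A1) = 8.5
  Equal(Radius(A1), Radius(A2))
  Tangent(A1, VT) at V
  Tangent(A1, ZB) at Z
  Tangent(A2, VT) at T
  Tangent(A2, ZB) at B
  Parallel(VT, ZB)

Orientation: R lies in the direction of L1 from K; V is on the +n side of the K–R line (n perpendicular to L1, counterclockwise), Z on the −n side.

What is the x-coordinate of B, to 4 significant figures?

27.54

The slot axis is L1's direction at -16.7°, so u = (cos -16.7°, sin -16.7°) = (0.9578, -0.2874) and n = (−sin -16.7°, cos -16.7°) = (0.2874, 0.9578). K is at the origin and R lies 31.3 along u from K, so R = 31.3·u = (29.98, -8.994). Tangency of A1 to both parallel lines with radius 8.5 puts V and Z at K ± 8.5·n: V = (2.443, 8.141), Z = (-2.443, -8.141). Equal radii place T and B the same way about R: T = R + 8.5·n = (32.42, -0.8529), B = R − 8.5·n = (27.54, -17.14). So B.x = 27.54.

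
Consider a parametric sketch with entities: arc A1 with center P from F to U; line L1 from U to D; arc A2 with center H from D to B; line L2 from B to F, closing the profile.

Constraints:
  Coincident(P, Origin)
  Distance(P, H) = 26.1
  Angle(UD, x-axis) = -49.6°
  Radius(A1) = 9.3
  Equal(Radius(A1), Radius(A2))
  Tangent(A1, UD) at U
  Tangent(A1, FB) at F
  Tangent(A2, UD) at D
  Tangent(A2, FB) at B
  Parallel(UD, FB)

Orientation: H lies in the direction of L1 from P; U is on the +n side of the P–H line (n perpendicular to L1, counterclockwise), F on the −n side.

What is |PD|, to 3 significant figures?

27.7

The slot axis is L1's direction at -49.6°, so u = (cos -49.6°, sin -49.6°) = (0.648, -0.762) and n = (−sin -49.6°, cos -49.6°) = (0.762, 0.648). P is at the origin and H lies 26.1 along u from P, so H = 26.1·u = (16.9, -19.9). Tangency of A1 to both parallel lines with radius 9.3 puts U and F at P ± 9.3·n: U = (7.08, 6.03), F = (-7.08, -6.03). Equal radii place D and B the same way about H: D = H + 9.3·n = (24.0, -13.8), B = H − 9.3·n = (9.83, -25.9). Then |PD| = |D − P| = 27.7.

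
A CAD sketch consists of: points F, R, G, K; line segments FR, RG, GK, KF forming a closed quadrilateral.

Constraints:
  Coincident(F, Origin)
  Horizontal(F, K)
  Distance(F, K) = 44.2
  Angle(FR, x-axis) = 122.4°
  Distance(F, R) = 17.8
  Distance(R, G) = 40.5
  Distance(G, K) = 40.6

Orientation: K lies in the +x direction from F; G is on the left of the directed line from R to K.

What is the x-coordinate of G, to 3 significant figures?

25.2

Checks: |RG| = 40.50 ✓; |GK| = 40.60 ✓.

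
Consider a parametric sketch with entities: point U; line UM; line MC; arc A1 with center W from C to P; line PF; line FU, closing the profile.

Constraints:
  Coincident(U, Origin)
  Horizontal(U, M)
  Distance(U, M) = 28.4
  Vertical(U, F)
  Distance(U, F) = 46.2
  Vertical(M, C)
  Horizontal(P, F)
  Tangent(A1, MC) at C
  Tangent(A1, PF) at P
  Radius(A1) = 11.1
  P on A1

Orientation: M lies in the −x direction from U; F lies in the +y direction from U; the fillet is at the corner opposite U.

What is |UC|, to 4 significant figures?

45.15

U is at the origin; U and M share the same y with |UM| = 28.4 and M on the −x side, so M = (-28.40, 0.000). U and F share the same x with |UF| = 46.2 and F on the +y side, so F = (0.000, 46.20). The virtual corner opposite U is at (-28.40, 46.20). Since A1 is tangent to MC there, WC ⟂ MC and since A1 is tangent to PF there, WP ⟂ PF, with radius 11.1, so the center W sits 11.1 in from both sides at W = (-17.30, 35.10). That places the tangent points at C = (-28.40, 35.10) on MC and P = (-17.30, 46.20) on PF. Then |UC| = |C − U| = 45.15.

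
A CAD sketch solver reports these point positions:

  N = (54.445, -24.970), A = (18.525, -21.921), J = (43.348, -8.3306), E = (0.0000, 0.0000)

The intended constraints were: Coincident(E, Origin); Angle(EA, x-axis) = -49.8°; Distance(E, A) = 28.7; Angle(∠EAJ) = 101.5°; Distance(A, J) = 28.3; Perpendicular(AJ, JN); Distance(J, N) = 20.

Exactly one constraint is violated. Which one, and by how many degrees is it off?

Perpendicular(AJ, JN) — off by 5.00°.

E = (0.00, 0.00) ✓; EA at -49.80° ✓; |EA| = 28.70 ✓; ∠EAJ = 101.5° ✓; |AJ| = 28.30 ✓; ∠(AJ, JN) = 85.00° ✗; |JN| = 20.00 ✓.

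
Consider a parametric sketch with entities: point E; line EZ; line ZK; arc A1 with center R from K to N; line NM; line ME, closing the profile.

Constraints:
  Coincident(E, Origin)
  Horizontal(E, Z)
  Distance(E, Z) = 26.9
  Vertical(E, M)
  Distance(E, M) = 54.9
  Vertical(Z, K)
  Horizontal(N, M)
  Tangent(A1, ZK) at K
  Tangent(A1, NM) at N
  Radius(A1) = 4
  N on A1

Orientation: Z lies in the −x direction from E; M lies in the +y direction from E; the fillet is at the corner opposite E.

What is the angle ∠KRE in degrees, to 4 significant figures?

114.2°

E is at the origin; E and Z share the same y with |EZ| = 26.9 and Z on the −x side, so Z = (-26.90, 0.000). EM is vertical with |EM| = 54.9 and M on the +y side, so M = (0.000, 54.90). The virtual corner opposite E is at (-26.90, 54.90). Tangency of A1 to ZK means the radius RK is perpendicular to ZK and the tangent condition forces RN to be normal to NM, with radius 4.0, so the center R sits 4.0 in from both sides at R = (-22.90, 50.90). That places the tangent points at K = (-26.90, 50.90) on ZK and N = (-22.90, 54.90) on NM. Then cos ∠KRE = RK·RE / (|RK||RE|), giving 114.2°.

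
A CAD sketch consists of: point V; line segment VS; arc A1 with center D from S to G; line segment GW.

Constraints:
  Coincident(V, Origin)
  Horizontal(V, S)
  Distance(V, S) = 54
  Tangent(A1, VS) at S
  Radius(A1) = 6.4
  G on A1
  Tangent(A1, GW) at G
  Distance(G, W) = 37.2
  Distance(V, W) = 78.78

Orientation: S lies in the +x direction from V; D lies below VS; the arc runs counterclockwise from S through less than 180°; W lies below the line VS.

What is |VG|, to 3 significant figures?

49.4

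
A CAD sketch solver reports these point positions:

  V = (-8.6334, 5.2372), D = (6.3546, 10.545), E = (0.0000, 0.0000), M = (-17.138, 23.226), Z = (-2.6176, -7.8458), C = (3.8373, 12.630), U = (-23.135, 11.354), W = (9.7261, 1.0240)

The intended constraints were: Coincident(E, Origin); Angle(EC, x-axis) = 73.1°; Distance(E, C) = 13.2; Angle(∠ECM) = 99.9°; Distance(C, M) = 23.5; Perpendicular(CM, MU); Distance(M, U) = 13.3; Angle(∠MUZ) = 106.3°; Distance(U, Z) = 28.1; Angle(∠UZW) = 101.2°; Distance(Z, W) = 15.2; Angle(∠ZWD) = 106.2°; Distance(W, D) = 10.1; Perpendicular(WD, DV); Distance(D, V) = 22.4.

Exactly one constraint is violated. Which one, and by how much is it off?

Distance(D, V) = 22.4 — off by 6.50.

E = (0.00, 0.00) ✓; EC at 73.10° ✓; |EC| = 13.20 ✓; ∠ECM = 99.90° ✓; |CM| = 23.50 ✓; ∠(CM, MU) = 90.00° ✓; |MU| = 13.30 ✓; ∠MUZ = 106.3° ✓; |UZ| = 28.10 ✓; ∠UZW = 101.2° ✓; |ZW| = 15.20 ✓; ∠ZWD = 106.2° ✓; |WD| = 10.10 ✓; ∠(WD, DV) = 90.00° ✓; |DV| = 15.90 ✗.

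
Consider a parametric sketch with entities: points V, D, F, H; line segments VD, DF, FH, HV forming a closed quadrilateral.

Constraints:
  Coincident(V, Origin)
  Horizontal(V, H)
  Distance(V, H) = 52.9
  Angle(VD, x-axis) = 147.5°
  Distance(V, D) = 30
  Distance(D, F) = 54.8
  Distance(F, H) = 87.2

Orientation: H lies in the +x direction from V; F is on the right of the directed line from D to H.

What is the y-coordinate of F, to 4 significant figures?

-38.68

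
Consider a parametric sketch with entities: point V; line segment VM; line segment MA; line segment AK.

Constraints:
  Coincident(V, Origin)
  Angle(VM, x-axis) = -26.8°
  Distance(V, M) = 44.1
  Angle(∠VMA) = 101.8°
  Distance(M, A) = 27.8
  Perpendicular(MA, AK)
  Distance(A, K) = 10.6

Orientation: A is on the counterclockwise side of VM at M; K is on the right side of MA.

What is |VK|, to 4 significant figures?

65.17

V is at the origin; VM runs at -26.8° with length 44.1, so M = 44.1·(cos -26.8°, sin -26.8°) = (39.36, -19.88). ∠VMA = 101.8°, so MA runs at -26.8° + (180° − 101.8°) = 51.40° from the x-axis; with |MA| = 27.8, A = M + 27.8·(cos 51.40°, sin 51.40°) = (56.71, 1.843). MA is perpendicular to AK; with |AK| = 10.6 on the right of MA, K = A + 10.6·(0.7815, -0.6239) = (64.99, -4.771). Then |VK| = |K − V| = 65.17.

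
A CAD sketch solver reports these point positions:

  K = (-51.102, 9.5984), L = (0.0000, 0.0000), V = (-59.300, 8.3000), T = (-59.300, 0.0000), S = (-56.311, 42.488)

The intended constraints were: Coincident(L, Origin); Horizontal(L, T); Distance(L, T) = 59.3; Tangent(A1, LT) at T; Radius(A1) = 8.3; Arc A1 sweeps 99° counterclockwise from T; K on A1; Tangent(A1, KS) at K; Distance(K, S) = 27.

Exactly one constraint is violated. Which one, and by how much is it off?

Distance(K, S) = 27 — off by 6.30.

L = (0.00, 0.00) ✓; L.y = 0.00, T.y = 0.00 ✓; |LT| = 59.30 ✓; ∠(VT, TL) = 90.00° ✓; |VT| = 8.300 ✓; bearing(V→K) − bearing(V→T) = 99.00° ✓; |VK| = 8.300 ✓; ∠(VK, KS) = 90.00° ✓; |KS| = 33.30 ✗.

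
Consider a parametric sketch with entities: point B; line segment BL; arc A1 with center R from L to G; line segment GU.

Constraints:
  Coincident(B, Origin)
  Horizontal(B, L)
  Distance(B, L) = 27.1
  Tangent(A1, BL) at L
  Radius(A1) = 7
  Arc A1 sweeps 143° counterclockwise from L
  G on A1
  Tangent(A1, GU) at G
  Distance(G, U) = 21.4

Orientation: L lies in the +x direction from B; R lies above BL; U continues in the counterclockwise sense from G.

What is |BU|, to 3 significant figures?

29.2

B is at the origin; B and L share the same y with |BL| = 27.1 and L on the +x side, so L = (27.1, 0.00). A1 meets BL tangentially, so RL is at right angles to BL, so R = L + (0, 7) = (27.1, 7.00). On A1, L sits at bearing -90° from R; a 143° counterclockwise sweep puts G at bearing 53°, so G = R + 7.0·(cos 53°, sin 53°) = (31.3, 12.6). Since A1 is tangent to GU there, RG ⟂ GU, so GU runs along (−sin 53°, cos 53°); with |GU| = 21.4, U = (14.2, 25.5). Then |BU| = |U − B| = 29.2.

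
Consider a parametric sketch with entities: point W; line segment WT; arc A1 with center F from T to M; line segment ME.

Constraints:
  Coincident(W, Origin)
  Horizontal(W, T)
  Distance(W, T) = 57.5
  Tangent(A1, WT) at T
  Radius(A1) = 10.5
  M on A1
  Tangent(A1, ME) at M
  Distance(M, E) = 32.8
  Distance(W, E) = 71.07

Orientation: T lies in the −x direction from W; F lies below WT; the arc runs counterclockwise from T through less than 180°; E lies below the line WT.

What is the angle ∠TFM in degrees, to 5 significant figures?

111.71°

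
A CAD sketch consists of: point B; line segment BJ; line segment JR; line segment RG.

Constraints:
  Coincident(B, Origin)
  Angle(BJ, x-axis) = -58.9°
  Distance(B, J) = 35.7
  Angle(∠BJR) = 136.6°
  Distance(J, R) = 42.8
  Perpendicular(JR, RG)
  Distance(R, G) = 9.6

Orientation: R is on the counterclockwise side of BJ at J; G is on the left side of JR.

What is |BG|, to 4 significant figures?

70.34

B is at the origin; BJ runs at -58.9° with length 35.7, so J = 35.7·(cos -58.9°, sin -58.9°) = (18.44, -30.57). ∠BJR = 136.6°, so JR runs at -58.9° + (180° − 136.6°) = -15.50° from the x-axis; with |JR| = 42.8, R = J + 42.8·(cos -15.50°, sin -15.50°) = (59.68, -42.01). JR is perpendicular to RG; with |RG| = 9.6 on the left of JR, G = R + 9.6·(0.2672, 0.9636) = (62.25, -32.76). Then |BG| = |G − B| = 70.34.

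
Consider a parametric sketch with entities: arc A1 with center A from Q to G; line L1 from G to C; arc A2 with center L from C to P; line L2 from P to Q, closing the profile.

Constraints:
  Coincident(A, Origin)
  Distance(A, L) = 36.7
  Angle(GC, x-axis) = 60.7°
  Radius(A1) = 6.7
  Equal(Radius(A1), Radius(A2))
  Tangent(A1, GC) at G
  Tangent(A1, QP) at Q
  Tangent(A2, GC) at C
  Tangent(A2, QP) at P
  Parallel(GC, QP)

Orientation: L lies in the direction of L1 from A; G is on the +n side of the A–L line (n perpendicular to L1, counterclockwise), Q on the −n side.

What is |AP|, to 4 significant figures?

37.31

The slot axis is L1's direction at 60.7°, so u = (cos 60.7°, sin 60.7°) = (0.4894, 0.8721) and n = (−sin 60.7°, cos 60.7°) = (-0.8721, 0.4894). A is at the origin and L lies 36.7 along u from A, so L = 36.7·u = (17.96, 32.00). Tangency of A1 to both parallel lines with radius 6.7 puts G and Q at A ± 6.7·n: G = (-5.843, 3.279), Q = (5.843, -3.279). Equal radii place C and P the same way about L: C = L + 6.7·n = (12.12, 35.28), P = L − 6.7·n = (23.80, 28.73). Then |AP| = |P − A| = 37.31.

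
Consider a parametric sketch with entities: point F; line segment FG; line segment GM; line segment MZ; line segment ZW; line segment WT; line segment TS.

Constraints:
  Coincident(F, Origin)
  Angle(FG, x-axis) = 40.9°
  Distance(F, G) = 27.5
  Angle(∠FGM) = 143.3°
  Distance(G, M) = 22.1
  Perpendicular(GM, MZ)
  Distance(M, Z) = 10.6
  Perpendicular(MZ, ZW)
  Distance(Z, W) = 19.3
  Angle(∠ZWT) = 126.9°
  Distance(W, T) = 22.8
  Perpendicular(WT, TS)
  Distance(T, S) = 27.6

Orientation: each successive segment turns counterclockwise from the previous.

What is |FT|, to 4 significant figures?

26.53

F is at the origin; FG runs at 40.9° with length 27.5, so G = (20.79, 18.01). ∠FGM = 143.3° gives GM at 77.60° from the x-axis; with |GM| = 22.1, M = (25.53, 39.59). The perpendicularity gives MZ at right angles to GM, so MZ runs at 167.6°; with |MZ| = 10.6, Z = (15.18, 41.87). The perpendicularity gives ZW at right angles to MZ, so ZW runs at -102.4°; with |ZW| = 19.3, W = (11.03, 23.02). ∠ZWT = 126.9° gives WT at -49.30° from the x-axis; with |WT| = 22.8, T = (25.90, 5.731). Then |FT| = |T − F| = 26.53.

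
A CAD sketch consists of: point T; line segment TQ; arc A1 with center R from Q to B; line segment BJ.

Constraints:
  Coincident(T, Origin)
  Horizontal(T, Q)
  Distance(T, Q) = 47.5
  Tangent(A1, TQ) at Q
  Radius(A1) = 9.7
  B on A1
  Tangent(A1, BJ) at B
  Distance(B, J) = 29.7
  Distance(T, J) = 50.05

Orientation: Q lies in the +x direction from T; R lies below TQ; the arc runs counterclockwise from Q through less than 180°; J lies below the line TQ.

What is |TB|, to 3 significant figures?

38.8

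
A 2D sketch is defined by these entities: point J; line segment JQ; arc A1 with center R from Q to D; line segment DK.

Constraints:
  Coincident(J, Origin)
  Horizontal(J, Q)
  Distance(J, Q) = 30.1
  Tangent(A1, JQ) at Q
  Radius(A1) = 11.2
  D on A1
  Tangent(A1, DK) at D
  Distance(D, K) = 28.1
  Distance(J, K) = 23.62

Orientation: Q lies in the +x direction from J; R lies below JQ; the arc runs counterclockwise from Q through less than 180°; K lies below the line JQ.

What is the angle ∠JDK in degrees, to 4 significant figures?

54.40°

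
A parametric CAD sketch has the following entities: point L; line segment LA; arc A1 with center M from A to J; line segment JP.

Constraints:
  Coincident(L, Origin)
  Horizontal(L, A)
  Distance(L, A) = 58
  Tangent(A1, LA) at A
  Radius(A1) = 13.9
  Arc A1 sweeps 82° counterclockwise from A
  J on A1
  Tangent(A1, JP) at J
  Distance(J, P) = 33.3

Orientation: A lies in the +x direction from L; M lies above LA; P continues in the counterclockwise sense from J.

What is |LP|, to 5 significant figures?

88.637

On A1, A sits at bearing -90° from M; an 82° counterclockwise sweep puts J at bearing -8°, so J = M + 13.9·(cos -8°, sin -8°) = (71.765, 11.965). Tangency of A1 to JP means the radius MJ is perpendicular to JP, so JP runs along (−sin -8°, cos -8°); with |JP| = 33.3, P = (76.399, 44.941). Then |LP| = |P − L| = 88.637.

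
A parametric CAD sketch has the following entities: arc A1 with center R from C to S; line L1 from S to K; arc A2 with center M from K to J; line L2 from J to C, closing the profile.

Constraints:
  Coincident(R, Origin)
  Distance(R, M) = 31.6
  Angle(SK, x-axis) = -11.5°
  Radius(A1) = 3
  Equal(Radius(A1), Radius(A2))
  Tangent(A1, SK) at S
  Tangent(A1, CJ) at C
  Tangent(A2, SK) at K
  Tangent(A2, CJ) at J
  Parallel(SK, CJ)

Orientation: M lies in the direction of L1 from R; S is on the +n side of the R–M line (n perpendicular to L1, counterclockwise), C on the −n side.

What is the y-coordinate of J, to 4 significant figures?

-9.240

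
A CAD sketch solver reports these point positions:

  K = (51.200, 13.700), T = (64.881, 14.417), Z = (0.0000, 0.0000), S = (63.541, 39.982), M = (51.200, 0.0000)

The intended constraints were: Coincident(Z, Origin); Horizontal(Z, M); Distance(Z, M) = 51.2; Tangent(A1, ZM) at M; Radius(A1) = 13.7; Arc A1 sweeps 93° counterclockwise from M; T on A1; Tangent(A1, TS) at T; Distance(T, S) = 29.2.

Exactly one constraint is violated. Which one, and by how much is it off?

Distance(T, S) = 29.2 — off by 3.60.

Z = (0.00, 0.00) ✓; Z.y = 0.00, M.y = 0.00 ✓; |ZM| = 51.20 ✓; ∠(KM, MZ) = 90.00° ✓; |KM| = 13.70 ✓; bearing(K→T) − bearing(K→M) = 93.00° ✓; |KT| = 13.70 ✓; ∠(KT, TS) = 90.00° ✓; |TS| = 25.60 ✗.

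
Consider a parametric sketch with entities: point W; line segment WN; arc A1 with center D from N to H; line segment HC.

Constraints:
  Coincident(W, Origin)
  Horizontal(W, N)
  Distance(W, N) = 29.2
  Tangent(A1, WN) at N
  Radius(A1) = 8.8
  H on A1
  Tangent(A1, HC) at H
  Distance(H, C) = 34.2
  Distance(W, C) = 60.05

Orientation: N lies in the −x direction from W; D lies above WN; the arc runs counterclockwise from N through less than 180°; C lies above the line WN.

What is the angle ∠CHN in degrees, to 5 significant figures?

115.39°

Checks: W = (0.00, 0.00) ✓; W.y = 0.00, N.y = 0.00 ✓; |DH| = 8.800 ✓; ∠(DH, HC) = 90.00° ✓; |HC| = 34.20 ✓; |WC| = 60.05 ✓.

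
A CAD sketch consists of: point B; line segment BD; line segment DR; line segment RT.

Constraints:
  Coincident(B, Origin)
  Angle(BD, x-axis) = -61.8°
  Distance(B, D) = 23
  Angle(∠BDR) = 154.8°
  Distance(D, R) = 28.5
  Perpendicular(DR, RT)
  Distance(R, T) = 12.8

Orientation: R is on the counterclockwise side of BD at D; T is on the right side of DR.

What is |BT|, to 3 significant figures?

54.2

B is at the origin; BD runs at -61.8° with length 23.0, so D = 23.0·(cos -61.8°, sin -61.8°) = (10.9, -20.3). ∠BDR = 154.8°, so DR runs at -61.8° + (180° − 154.8°) = -36.6° from the x-axis; with |DR| = 28.5, R = D + 28.5·(cos -36.6°, sin -36.6°) = (33.7, -37.3). DR is perpendicular to RT; with |RT| = 12.8 on the right of DR, T = R + 12.8·(-0.596, -0.803) = (26.1, -47.5). Then |BT| = |T − B| = 54.2.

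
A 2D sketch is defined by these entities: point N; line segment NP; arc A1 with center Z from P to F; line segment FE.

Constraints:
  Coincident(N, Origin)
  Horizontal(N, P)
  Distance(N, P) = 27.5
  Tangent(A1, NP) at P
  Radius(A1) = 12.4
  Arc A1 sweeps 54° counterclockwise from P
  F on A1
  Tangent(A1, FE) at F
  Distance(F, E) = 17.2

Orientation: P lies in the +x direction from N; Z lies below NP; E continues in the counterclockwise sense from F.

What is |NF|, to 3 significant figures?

18.2

N is at the origin; NP is horizontal with |NP| = 27.5 and P on the +x side, so P = (27.5, 0.00). The tangent condition forces ZP to be normal to NP, so Z = P + (0, -12.4) = (27.5, -12.4). On A1, P sits at bearing 90° from Z; a 54° counterclockwise sweep puts F at bearing 144°, so F = Z + 12.4·(cos 144°, sin 144°) = (17.5, -5.11). Then |NF| = |F − N| = 18.2.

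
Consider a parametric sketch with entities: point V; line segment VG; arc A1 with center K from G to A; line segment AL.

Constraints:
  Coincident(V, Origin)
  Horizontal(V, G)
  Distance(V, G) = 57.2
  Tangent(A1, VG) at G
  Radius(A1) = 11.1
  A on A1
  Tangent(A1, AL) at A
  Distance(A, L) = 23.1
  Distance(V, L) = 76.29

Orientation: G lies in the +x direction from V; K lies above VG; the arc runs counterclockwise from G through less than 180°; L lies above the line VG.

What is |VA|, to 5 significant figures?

69.207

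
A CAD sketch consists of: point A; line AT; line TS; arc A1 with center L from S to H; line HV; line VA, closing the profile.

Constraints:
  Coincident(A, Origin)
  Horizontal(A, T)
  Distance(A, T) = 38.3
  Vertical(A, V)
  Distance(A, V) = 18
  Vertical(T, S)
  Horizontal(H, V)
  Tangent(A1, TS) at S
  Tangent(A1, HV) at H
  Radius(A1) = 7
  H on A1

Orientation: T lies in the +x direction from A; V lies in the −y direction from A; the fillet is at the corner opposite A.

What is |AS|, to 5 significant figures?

39.848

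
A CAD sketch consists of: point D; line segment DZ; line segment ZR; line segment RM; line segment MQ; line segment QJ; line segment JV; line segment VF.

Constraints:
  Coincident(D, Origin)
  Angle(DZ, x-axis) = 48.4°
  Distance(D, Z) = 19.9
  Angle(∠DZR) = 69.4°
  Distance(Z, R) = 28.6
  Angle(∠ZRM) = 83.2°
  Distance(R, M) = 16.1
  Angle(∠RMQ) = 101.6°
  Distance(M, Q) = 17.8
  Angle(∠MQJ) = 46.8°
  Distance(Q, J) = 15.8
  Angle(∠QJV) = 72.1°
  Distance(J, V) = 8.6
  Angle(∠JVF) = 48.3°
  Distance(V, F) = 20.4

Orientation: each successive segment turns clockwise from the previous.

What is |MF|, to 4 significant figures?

24.26

∠QJV = 72.1° gives JV at -118.5° from the x-axis; with |JV| = 8.6, V = (13.36, -11.66). ∠JVF = 48.3° gives VF at 109.8° from the x-axis; with |VF| = 20.4, F = (6.447, 7.538). Then |MF| = |F − M| = 24.26.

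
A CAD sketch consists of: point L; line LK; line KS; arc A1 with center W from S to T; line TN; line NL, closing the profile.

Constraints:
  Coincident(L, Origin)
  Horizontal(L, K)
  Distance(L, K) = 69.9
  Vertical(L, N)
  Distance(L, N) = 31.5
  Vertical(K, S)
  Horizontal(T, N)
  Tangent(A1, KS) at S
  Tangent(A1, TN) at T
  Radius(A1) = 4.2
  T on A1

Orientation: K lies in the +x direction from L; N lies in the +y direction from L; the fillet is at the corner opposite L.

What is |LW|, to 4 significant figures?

71.15

L is at the origin; L and K share the same y with |LK| = 69.9 and K on the +x side, so K = (69.90, 0.000). LN is vertical with |LN| = 31.5 and N on the +y side, so N = (0.000, 31.50). The virtual corner opposite L is at (69.90, 31.50). A1 meets KS tangentially, so WS is at right angles to KS and tangency of A1 to TN means the radius WT is perpendicular to TN, with radius 4.2, so the center W sits 4.2 in from both sides at W = (65.70, 27.30). Then |LW| = |W − L| = 71.15.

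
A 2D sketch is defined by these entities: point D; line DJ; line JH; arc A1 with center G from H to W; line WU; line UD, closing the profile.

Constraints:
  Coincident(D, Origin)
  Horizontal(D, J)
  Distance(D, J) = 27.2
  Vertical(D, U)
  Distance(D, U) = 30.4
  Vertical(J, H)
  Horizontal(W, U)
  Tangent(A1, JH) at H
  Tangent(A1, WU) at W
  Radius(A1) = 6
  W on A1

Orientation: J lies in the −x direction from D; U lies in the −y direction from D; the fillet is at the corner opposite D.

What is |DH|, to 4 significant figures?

36.54

D is at the origin; D and J share the same y with |DJ| = 27.2 and J on the −x side, so J = (-27.20, 0.000). DU is vertical with |DU| = 30.4 and U on the −y side, so U = (0.000, -30.40). The virtual corner opposite D is at (-27.20, -30.40). Since A1 is tangent to JH there, GH ⟂ JH and the tangent condition forces GW to be normal to WU, with radius 6.0, so the center G sits 6.0 in from both sides at G = (-21.20, -24.40). That places the tangent points at H = (-27.20, -24.40) on JH and W = (-21.20, -30.40) on WU. Then |DH| = |H − D| = 36.54.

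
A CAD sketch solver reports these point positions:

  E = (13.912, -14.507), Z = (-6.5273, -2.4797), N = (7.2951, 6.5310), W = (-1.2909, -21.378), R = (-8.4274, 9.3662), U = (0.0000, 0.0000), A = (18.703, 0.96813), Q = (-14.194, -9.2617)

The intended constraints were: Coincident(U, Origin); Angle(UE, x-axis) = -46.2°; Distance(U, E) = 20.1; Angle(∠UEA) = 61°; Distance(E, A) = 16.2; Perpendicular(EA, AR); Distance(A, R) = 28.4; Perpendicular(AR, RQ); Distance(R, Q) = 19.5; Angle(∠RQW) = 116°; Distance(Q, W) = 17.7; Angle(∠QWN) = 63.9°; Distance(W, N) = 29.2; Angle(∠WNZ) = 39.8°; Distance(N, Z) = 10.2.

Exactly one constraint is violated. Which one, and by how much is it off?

Distance(N, Z) = 10.2 — off by 6.30.

U = (0.00, 0.00) ✓; UE at -46.20° ✓; |UE| = 20.10 ✓; ∠UEA = 61.00° ✓; |EA| = 16.20 ✓; ∠(EA, AR) = 90.00° ✓; |AR| = 28.40 ✓; ∠(AR, RQ) = 90.00° ✓; |RQ| = 19.50 ✓; ∠RQW = 116.0° ✓; |QW| = 17.70 ✓; ∠QWN = 63.90° ✓; |WN| = 29.20 ✓; ∠WNZ = 39.80° ✓; |NZ| = 16.50 ✗.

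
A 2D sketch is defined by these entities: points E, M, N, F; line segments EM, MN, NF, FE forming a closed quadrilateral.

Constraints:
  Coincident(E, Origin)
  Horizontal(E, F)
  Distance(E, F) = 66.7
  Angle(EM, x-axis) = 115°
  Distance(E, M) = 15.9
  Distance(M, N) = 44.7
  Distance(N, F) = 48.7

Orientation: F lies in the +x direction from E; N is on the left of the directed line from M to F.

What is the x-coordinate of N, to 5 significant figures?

32.916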